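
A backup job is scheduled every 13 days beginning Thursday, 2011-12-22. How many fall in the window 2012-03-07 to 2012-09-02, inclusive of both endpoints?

14

Occurrences land 13·i days after 2011-12-22 for i = 0, 1, 2, …
2012-03-07 is 76 days after the start; 76 ÷ 13 = 5 remainder 11; since the remainder is 11, round up to i = 6. First occurrence in the window: #7 on 2012-03-09 (6×13 = 78 days in).
2012-09-02 is 255 days after the start; 255 ÷ 13 = 19 remainder 8. Last occurrence in the window: #20 on 2012-08-25.
Occurrences #7 through #20: 14 in total.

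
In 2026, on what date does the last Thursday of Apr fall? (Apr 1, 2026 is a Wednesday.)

Apr 2026 begins on a Wednesday, so the first Thursday is Apr 2 (1 day later).
Apr 2026 has 30 days. Adding weeks: 2, 9, 16, 23, 30 — the last one ≤ 30 is the 30th.

Apr 30, 2026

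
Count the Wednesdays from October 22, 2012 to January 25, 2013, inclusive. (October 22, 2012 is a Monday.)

14

October 22, 2012 is a Monday; the first Wednesday on or after it is October 24, 2012 (2 days later).
From October 24, 2012 to January 25, 2013: 7 + 30 + 31 + 25 = 93 days (rest of October, November, December, January).
93 ÷ 7 = 13 full weeks with remainder 2, so 13 more Wednesdays after the first → 14.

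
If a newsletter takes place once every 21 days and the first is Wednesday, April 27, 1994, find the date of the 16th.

March 8, 1995

The 16th occurrence is 15 intervals after the first: 15 × 21 = 315 days after April 27, 1994.
April has 30 days — 3 days to the end of April leaves 312.
May has 31 days (281 left).
June has 30 days (251 left).
July has 31 days (220 left).
August has 31 days (189 left).
September has 30 days (159 left).
October has 31 days (128 left).
November has 30 days (98 left).
December has 31 days (67 left).
January has 31 days (36 left).
February has 28 days (8 left).
8 days into March → March 8, 1995.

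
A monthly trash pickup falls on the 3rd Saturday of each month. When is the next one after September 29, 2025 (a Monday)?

October 18, 2025

September 2025 starts on a Monday; its first Saturday is the 6th, so the 3rd Saturday is the 20th — September 20, 2025.
That is not after September 29, 2025, so look at October 2025.
October 2025 starts on a Wednesday; its first Saturday is the 4th, so the 3rd Saturday is the 18th — October 18, 2025.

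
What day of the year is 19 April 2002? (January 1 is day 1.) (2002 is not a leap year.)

109

Days in months before April: 31 + 28 + 31 = 90.
Plus 19 days into April → day 109.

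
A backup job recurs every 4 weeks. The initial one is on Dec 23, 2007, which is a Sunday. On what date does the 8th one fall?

The 8th occurrence is 7 intervals after the first: 7 × 28 = 196 days after Dec 23, 2007.
Dec has 31 days — 8 days to the end of Dec leaves 188.
Jan has 31 days (157 left).
Feb has 29 days (128 left).
Mar has 31 days (97 left).
Apr has 30 days (67 left).
May has 31 days (36 left).
Jun has 30 days (6 left).
6 days into Jul → Jul 6, 2008.

Jul 6, 2008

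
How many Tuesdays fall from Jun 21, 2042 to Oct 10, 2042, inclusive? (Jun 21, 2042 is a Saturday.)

16

Jun 21, 2042 is a Saturday; the first Tuesday on or after it is Jun 24, 2042 (3 days later).
From Jun 24, 2042 to Oct 10, 2042: 6 + 31 + 31 + 30 + 10 = 108 days (rest of Jun, Jul, Aug, Sep, Oct).
108 ÷ 7 = 15 full weeks with remainder 3, so 15 more Tuesdays after the first → 16.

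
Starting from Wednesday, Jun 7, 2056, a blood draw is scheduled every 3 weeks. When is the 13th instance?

Feb 14, 2057

The 13th occurrence is 12 intervals after the first: 12 × 21 = 252 days after Jun 7, 2056.
Jun has 30 days — 23 days to the end of Jun leaves 229.
Jul has 31 days (198 left).
Aug has 31 days (167 left).
Sep has 30 days (137 left).
Oct has 31 days (106 left).
Nov has 30 days (76 left).
Dec has 31 days (45 left).
Jan has 31 days (14 left).
14 days into Feb → Feb 14, 2057.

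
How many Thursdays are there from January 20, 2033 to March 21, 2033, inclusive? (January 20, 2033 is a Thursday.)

January 20, 2033 is a Thursday; the first Thursday on or after it is January 20, 2033.
From January 20, 2033 to March 21, 2033: 11 + 28 + 21 = 60 days (rest of January, February, March).
60 ÷ 7 = 8 full weeks with remainder 4, so 8 more Thursdays after the first → 9.

9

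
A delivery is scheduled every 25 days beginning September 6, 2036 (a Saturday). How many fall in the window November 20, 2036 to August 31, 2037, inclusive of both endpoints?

Occurrences land 25·i days after September 6, 2036 for i = 0, 1, 2, …
November 20, 2036 is 75 days after the start; 75 ÷ 25 = 3 remainder 0. First occurrence in the window: #4 on November 20, 2036 (3×25 = 75 days in).
August 31, 2037 is 359 days after the start; 359 ÷ 25 = 14 remainder 9. Last occurrence in the window: #15 on August 22, 2037.
Occurrences #4 through #15: 12 in total.

12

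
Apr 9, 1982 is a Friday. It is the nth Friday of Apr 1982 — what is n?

2nd

Day 9 falls in week ⌈9/7⌉ of the month.
Days 1–7 hold the 1st Friday, 8–14 the 2nd, 15–21 the 3rd, 22–28 the 4th, 29–31 the 5th.
9 is in the range for the 2nd.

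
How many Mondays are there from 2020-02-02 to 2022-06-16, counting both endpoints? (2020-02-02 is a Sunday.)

2020-02-02 is a Sunday; the first Monday on or after it is 2020-02-03 (1 day later).
From 2020-02-03 to 2022-06-16: 332 + 365 + 167 = 864 days (rest of 2020, 2021, to 2022-06-16 in 2022).
864 ÷ 7 = 123 full weeks with remainder 3, so 123 more Mondays after the first → 124.

124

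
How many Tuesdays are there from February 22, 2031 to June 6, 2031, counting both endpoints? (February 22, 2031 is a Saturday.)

15

February 22, 2031 is a Saturday; the first Tuesday on or after it is February 25, 2031 (3 days later).
From February 25, 2031 to June 6, 2031: 3 + 31 + 30 + 31 + 6 = 101 days (rest of February, March, April, May, June).
101 ÷ 7 = 14 full weeks with remainder 3, so 14 more Tuesdays after the first → 15.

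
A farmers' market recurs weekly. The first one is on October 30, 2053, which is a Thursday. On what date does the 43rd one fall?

August 20, 2054

The 43rd occurrence is 42 intervals after the first: 42 × 7 = 294 days after October 30, 2053.
October has 31 days — 1 day to the end of October leaves 293.
November has 30 days (263 left).
December has 31 days (232 left).
January has 31 days (201 left).
February has 28 days (173 left).
March has 31 days (142 left).
April has 30 days (112 left).
May has 31 days (81 left).
June has 30 days (51 left).
July has 31 days (20 left).
20 days into August → August 20, 2054.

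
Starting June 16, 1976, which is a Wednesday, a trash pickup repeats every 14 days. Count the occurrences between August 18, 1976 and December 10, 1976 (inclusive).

8

Occurrences land 14·i days after June 16, 1976 for i = 0, 1, 2, …
August 18, 1976 is 63 days after the start; 63 ÷ 14 = 4 remainder 7; since the remainder is 7, round up to i = 5. First occurrence in the window: #6 on August 25, 1976 (5×14 = 70 days in).
December 10, 1976 is 177 days after the start; 177 ÷ 14 = 12 remainder 9. Last occurrence in the window: #13 on December 1, 1976.
Occurrences #6 through #13: 8 in total.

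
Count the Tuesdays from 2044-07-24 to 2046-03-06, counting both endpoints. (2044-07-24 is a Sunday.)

85

2044-07-24 is a Sunday; the first Tuesday on or after it is 2044-07-26 (2 days later).
From 2044-07-26 to 2046-03-06: 158 + 365 + 65 = 588 days (rest of 2044, 2045, to 2046-03-06 in 2046).
588 ÷ 7 = 84 full weeks with remainder 0, so 84 more Tuesdays after the first → 85.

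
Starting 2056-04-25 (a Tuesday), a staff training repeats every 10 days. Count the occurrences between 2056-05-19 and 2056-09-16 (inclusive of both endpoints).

12

Occurrences land 10·i days after 2056-04-25 for i = 0, 1, 2, …
2056-05-19 is 24 days after the start; 24 ÷ 10 = 2 remainder 4; since the remainder is 4, round up to i = 3. First occurrence in the window: #4 on 2056-05-25 (3×10 = 30 days in).
2056-09-16 is 144 days after the start; 144 ÷ 10 = 14 remainder 4. Last occurrence in the window: #15 on 2056-09-12.
Occurrences #4 through #15: 12 in total.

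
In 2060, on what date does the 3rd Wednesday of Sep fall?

Sep 2060 begins on a Wednesday, so the first Wednesday is Sep 1.
The 3rd Wednesday is 2 weeks later: 1 + 14 = 15.

Sep 15, 2060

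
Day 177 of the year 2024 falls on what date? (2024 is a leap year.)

January has 31 days (177 − 31 = 146 remain).
February has 29 days (146 − 29 = 117 remain).
March has 31 days (117 − 31 = 86 remain).
April has 30 days (86 − 30 = 56 remain).
May has 31 days (56 − 31 = 25 remain).
25 into June → June 25.

2024-06-25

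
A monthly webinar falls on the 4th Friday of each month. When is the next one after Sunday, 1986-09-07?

1986-09-26

September 1986 starts on a Monday; its first Friday is the 5th, so the 4th Friday is the 26th — 1986-09-26.
1986-09-26 is after 1986-09-07, so that is the next one.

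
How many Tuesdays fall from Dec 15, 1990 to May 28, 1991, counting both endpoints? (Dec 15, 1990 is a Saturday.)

Dec 15, 1990 is a Saturday; the first Tuesday on or after it is Dec 18, 1990 (3 days later).
From Dec 18, 1990 to May 28, 1991: 13 + 31 + 28 + 31 + 30 + 28 = 161 days (rest of Dec, Jan, Feb, Mar, Apr, May).
161 ÷ 7 = 23 full weeks with remainder 0, so 23 more Tuesdays after the first → 24.

24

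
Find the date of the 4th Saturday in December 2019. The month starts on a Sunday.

December 2019 begins on a Sunday, so the first Saturday is December 7 (6 days later).
The 4th Saturday is 3 weeks later: 7 + 21 = 28.

28 December 2019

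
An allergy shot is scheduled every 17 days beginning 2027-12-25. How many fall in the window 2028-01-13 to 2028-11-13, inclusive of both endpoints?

Occurrences land 17·i days after 2027-12-25 for i = 0, 1, 2, …
2028-01-13 is 19 days after the start; 19 ÷ 17 = 1 remainder 2; since the remainder is 2, round up to i = 2. First occurrence in the window: #3 on 2028-01-28 (2×17 = 34 days in).
2028-11-13 is 324 days after the start; 324 ÷ 17 = 19 remainder 1. Last occurrence in the window: #20 on 2028-11-12.
Occurrences #3 through #20: 18 in total.

18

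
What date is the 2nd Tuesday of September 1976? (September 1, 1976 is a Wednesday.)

14 September 1976

September 1976 begins on a Wednesday, so the first Tuesday is September 7 (6 days later).
The 2nd Tuesday is 1 weeks later: 7 + 7 = 14.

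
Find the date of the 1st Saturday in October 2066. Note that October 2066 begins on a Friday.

October 2066 begins on a Friday, so the first Saturday is October 2 (1 day later).

October 2, 2066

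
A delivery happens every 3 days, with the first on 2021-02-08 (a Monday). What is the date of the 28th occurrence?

The 28th occurrence is 27 intervals after the first: 27 × 3 = 81 days after 2021-02-08.
February has 28 days — 20 days to the end of February leaves 61.
March has 31 days (30 left).
30 days into April → 2021-04-30.

2021-04-30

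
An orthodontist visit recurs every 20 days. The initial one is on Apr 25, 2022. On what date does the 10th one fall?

The 10th occurrence is 9 intervals after the first: 9 × 20 = 180 days after Apr 25, 2022.
Apr has 30 days — 5 days to the end of Apr leaves 175.
May has 31 days (144 left).
Jun has 30 days (114 left).
Jul has 31 days (83 left).
Aug has 31 days (52 left).
Sep has 30 days (22 left).
22 days into Oct → Oct 22, 2022.

Oct 22, 2022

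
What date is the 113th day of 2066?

April 23, 2066

January has 31 days (113 − 31 = 82 remain).
February has 28 days (82 − 28 = 54 remain).
March has 31 days (54 − 31 = 23 remain).
23 into April → April 23.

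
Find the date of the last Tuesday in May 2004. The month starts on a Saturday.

May 25, 2004

May 2004 begins on a Saturday, so the first Tuesday is May 4 (3 days later).
May 2004 has 31 days. Adding weeks: 4, 11, 18, 25 — the last one ≤ 31 is the 25th.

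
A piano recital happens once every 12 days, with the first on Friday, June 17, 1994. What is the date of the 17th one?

The 17th occurrence is 16 intervals after the first: 16 × 12 = 192 days after June 17, 1994.
June has 30 days — 13 days to the end of June leaves 179.
July has 31 days (148 left).
August has 31 days (117 left).
September has 30 days (87 left).
October has 31 days (56 left).
November has 30 days (26 left).
26 days into December → December 26, 1994.

December 26, 1994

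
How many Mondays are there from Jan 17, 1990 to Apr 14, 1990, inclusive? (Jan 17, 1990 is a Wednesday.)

12

Jan 17, 1990 is a Wednesday; the first Monday on or after it is Jan 22, 1990 (5 days later).
From Jan 22, 1990 to Apr 14, 1990: 9 + 28 + 31 + 14 = 82 days (rest of Jan, Feb, Mar, Apr).
82 ÷ 7 = 11 full weeks with remainder 5, so 11 more Mondays after the first → 12.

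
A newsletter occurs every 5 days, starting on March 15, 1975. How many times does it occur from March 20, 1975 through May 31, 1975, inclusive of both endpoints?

15

Occurrences land 5·i days after March 15, 1975 for i = 0, 1, 2, …
March 20, 1975 is 5 days after the start; 5 ÷ 5 = 1 remainder 0. First occurrence in the window: #2 on March 20, 1975 (1×5 = 5 days in).
May 31, 1975 is 77 days after the start; 77 ÷ 5 = 15 remainder 2. Last occurrence in the window: #16 on May 29, 1975.
Occurrences #2 through #16: 15 in total.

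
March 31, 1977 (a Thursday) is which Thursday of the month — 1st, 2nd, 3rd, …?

5th

Day 31 falls in week ⌈31/7⌉ of the month.
Days 1–7 hold the 1st Thursday, 8–14 the 2nd, 15–21 the 3rd, 22–28 the 4th, 29–31 the 5th.
31 is in the range for the 5th.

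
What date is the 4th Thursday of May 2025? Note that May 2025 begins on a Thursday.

May 2025 begins on a Thursday, so the first Thursday is May 1.
The 4th Thursday is 3 weeks later: 1 + 21 = 22.

May 22, 2025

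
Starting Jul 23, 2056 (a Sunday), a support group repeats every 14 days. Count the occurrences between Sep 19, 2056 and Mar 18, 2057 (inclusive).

13

Occurrences land 14·i days after Jul 23, 2056 for i = 0, 1, 2, …
Sep 19, 2056 is 58 days after the start; 58 ÷ 14 = 4 remainder 2; since the remainder is 2, round up to i = 5. First occurrence in the window: #6 on Oct 1, 2056 (5×14 = 70 days in).
Mar 18, 2057 is 238 days after the start; 238 ÷ 14 = 17 remainder 0. Last occurrence in the window: #18 on Mar 18, 2057.
Occurrences #6 through #18: 13 in total.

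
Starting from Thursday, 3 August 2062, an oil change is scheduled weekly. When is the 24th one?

The 24th occurrence is 23 intervals after the first: 23 × 7 = 161 days after 3 August 2062.
August has 31 days — 28 days to the end of August leaves 133.
September has 30 days (103 left).
October has 31 days (72 left).
November has 30 days (42 left).
December has 31 days (11 left).
11 days into January → 11 January 2063.

11 January 2063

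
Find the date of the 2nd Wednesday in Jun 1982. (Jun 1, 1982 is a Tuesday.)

Jun 9, 1982

Jun 1982 begins on a Tuesday, so the first Wednesday is Jun 2 (1 day later).
The 2nd Wednesday is 1 weeks later: 2 + 7 = 9.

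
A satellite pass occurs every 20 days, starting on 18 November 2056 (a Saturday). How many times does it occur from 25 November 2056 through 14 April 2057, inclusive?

Occurrences land 20·i days after 18 November 2056 for i = 0, 1, 2, …
25 November 2056 is 7 days after the start; 7 ÷ 20 = 0 remainder 7; since the remainder is 7, round up to i = 1. First occurrence in the window: #2 on 8 December 2056 (1×20 = 20 days in).
14 April 2057 is 147 days after the start; 147 ÷ 20 = 7 remainder 7. Last occurrence in the window: #8 on 7 April 2057.
Occurrences #2 through #8: 7 in total.

7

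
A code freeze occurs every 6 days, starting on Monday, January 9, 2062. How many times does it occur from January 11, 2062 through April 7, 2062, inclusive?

14

Occurrences land 6·i days after January 9, 2062 for i = 0, 1, 2, …
January 11, 2062 is 2 days after the start; 2 ÷ 6 = 0 remainder 2; since the remainder is 2, round up to i = 1. First occurrence in the window: #2 on January 15, 2062 (1×6 = 6 days in).
April 7, 2062 is 88 days after the start; 88 ÷ 6 = 14 remainder 4. Last occurrence in the window: #15 on April 3, 2062.
Occurrences #2 through #15: 14 in total.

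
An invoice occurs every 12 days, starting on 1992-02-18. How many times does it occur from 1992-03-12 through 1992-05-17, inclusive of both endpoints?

Occurrences land 12·i days after 1992-02-18 for i = 0, 1, 2, …
1992-03-12 is 23 days after the start; 23 ÷ 12 = 1 remainder 11; since the remainder is 11, round up to i = 2. First occurrence in the window: #3 on 1992-03-13 (2×12 = 24 days in).
1992-05-17 is 89 days after the start; 89 ÷ 12 = 7 remainder 5. Last occurrence in the window: #8 on 1992-05-12.
Occurrences #3 through #8: 6 in total.

6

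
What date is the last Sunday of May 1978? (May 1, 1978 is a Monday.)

May 28, 1978

May 1978 begins on a Monday, so the first Sunday is May 7 (6 days later).
May 1978 has 31 days. Adding weeks: 7, 14, 21, 28 — the last one ≤ 31 is the 28th.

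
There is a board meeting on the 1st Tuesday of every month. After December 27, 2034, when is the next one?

December 2034 starts on a Friday, so its 1st Tuesday is December 5, 2034 (4 days in).
That is not after December 27, 2034, so look at January 2035.
January 2035 starts on a Monday, so its 1st Tuesday is January 2, 2035 (1 day in).

January 2, 2035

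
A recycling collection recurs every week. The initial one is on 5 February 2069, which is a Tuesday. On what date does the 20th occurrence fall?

18 June 2069

The 20th occurrence is 19 intervals after the first: 19 × 7 = 133 days after 5 February 2069.
February has 28 days — 23 days to the end of February leaves 110.
March has 31 days (79 left).
April has 30 days (49 left).
May has 31 days (18 left).
18 days into June → 18 June 2069.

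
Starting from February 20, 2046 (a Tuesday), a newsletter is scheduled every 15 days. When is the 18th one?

The 18th occurrence is 17 intervals after the first: 17 × 15 = 255 days after February 20, 2046.
February has 28 days — 8 days to the end of February leaves 247.
March has 31 days (216 left).
April has 30 days (186 left).
May has 31 days (155 left).
June has 30 days (125 left).
July has 31 days (94 left).
August has 31 days (63 left).
September has 30 days (33 left).
October has 31 days (2 left).
2 days into November → November 2, 2046.

November 2, 2046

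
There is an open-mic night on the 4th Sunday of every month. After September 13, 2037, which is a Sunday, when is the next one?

September 2037 starts on a Tuesday; its first Sunday is the 6th, so the 4th Sunday is the 27th — September 27, 2037.
September 27, 2037 is after September 13, 2037, so that is the next one.

September 27, 2037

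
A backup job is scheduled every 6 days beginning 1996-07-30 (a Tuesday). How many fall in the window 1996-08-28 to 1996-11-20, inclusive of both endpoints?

Occurrences land 6·i days after 1996-07-30 for i = 0, 1, 2, …
1996-08-28 is 29 days after the start; 29 ÷ 6 = 4 remainder 5; since the remainder is 5, round up to i = 5. First occurrence in the window: #6 on 1996-08-29 (5×6 = 30 days in).
1996-11-20 is 113 days after the start; 113 ÷ 6 = 18 remainder 5. Last occurrence in the window: #19 on 1996-11-15.
Occurrences #6 through #19: 14 in total.

14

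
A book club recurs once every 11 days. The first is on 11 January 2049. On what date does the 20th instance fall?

8 August 2049

The 20th occurrence is 19 intervals after the first: 19 × 11 = 209 days after 11 January 2049.
January has 31 days — 20 days to the end of January leaves 189.
February has 28 days (161 left).
March has 31 days (130 left).
April has 30 days (100 left).
May has 31 days (69 left).
June has 30 days (39 left).
July has 31 days (8 left).
8 days into August → 8 August 2049.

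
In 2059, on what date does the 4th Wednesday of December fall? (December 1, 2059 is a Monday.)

December 2059 begins on a Monday, so the first Wednesday is December 3 (2 days later).
The 4th Wednesday is 3 weeks later: 3 + 21 = 24.

2059-12-24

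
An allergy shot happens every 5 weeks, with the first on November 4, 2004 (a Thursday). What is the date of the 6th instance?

The 6th occurrence is 5 intervals after the first: 5 × 35 = 175 days after November 4, 2004.
November has 30 days — 26 days to the end of November leaves 149.
December has 31 days (118 left).
January has 31 days (87 left).
February has 28 days (59 left).
March has 31 days (28 left).
28 days into April → April 28, 2005.

April 28, 2005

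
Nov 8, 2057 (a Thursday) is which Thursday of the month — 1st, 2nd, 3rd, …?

Day 8 falls in week ⌈8/7⌉ of the month.
Days 1–7 hold the 1st Thursday, 8–14 the 2nd, 15–21 the 3rd, 22–28 the 4th, 29–31 the 5th.
8 is in the range for the 2nd.

2nd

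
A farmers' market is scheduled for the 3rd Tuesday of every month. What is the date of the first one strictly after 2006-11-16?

2006-11-21

November 2006 starts on a Wednesday; its first Tuesday is the 7th, so the 3rd Tuesday is the 21st — 2006-11-21.
2006-11-21 is after 2006-11-16, so that is the next one.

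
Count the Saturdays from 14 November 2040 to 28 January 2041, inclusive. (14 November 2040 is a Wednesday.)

11

14 November 2040 is a Wednesday; the first Saturday on or after it is 17 November 2040 (3 days later).
From 17 November 2040 to 28 January 2041: 13 + 31 + 28 = 72 days (rest of November, December, January).
72 ÷ 7 = 10 full weeks with remainder 2, so 10 more Saturdays after the first → 11.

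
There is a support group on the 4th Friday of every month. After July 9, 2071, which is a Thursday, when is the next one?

July 24, 2071

July 2071 starts on a Wednesday; its first Friday is the 3rd, so the 4th Friday is the 24th — July 24, 2071.
July 24, 2071 is after July 9, 2071, so that is the next one.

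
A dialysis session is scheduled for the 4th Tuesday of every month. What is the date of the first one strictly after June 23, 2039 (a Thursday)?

June 28, 2039

June 2039 starts on a Wednesday; its first Tuesday is the 7th, so the 4th Tuesday is the 28th — June 28, 2039.
June 28, 2039 is after June 23, 2039, so that is the next one.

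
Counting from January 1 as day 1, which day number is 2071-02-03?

34

Days in months before February: 31 = 31.
Plus 3 days into February → day 34.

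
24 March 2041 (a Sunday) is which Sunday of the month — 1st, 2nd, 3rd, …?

Day 24 falls in week ⌈24/7⌉ of the month.
Days 1–7 hold the 1st Sunday, 8–14 the 2nd, 15–21 the 3rd, 22–28 the 4th, 29–31 the 5th.
24 is in the range for the 4th.

4th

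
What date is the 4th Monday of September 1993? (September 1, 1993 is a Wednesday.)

September 1993 begins on a Wednesday, so the first Monday is September 6 (5 days later).
The 4th Monday is 3 weeks later: 6 + 21 = 27.

27 September 1993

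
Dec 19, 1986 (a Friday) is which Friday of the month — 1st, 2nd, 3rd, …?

3rd

Day 19 falls in week ⌈19/7⌉ of the month.
Days 1–7 hold the 1st Friday, 8–14 the 2nd, 15–21 the 3rd, 22–28 the 4th, 29–31 the 5th.
19 is in the range for the 3rd.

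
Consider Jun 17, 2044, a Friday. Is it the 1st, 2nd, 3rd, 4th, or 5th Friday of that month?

3rd

Day 17 falls in week ⌈17/7⌉ of the month.
Days 1–7 hold the 1st Friday, 8–14 the 2nd, 15–21 the 3rd, 22–28 the 4th, 29–31 the 5th.
17 is in the range for the 3rd.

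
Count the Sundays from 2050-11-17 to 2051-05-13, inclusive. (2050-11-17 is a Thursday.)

25

2050-11-17 is a Thursday; the first Sunday on or after it is 2050-11-20 (3 days later).
From 2050-11-20 to 2051-05-13: 10 + 31 + 31 + 28 + 31 + 30 + 13 = 174 days (rest of November, December, January, February, March, April, May).
174 ÷ 7 = 24 full weeks with remainder 6, so 24 more Sundays after the first → 25.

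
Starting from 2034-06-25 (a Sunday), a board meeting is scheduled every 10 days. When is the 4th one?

The 4th occurrence is 3 intervals after the first: 3 × 10 = 30 days after 2034-06-25.
June has 30 days — 5 days to the end of June leaves 25.
25 days into July → 2034-07-25.

2034-07-25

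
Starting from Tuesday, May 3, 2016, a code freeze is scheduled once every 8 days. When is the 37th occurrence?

February 15, 2017

The 37th occurrence is 36 intervals after the first: 36 × 8 = 288 days after May 3, 2016.
May has 31 days — 28 days to the end of May leaves 260.
June has 30 days (230 left).
July has 31 days (199 left).
August has 31 days (168 left).
September has 30 days (138 left).
October has 31 days (107 left).
November has 30 days (77 left).
December has 31 days (46 left).
January has 31 days (15 left).
15 days into February → February 15, 2017.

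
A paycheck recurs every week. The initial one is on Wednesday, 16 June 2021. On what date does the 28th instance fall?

The 28th occurrence is 27 intervals after the first: 27 × 7 = 189 days after 16 June 2021.
June has 30 days — 14 days to the end of June leaves 175.
July has 31 days (144 left).
August has 31 days (113 left).
September has 30 days (83 left).
October has 31 days (52 left).
November has 30 days (22 left).
22 days into December → 22 December 2021.

22 December 2021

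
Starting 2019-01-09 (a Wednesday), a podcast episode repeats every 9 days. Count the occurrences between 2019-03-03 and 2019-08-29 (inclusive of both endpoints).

20

Occurrences land 9·i days after 2019-01-09 for i = 0, 1, 2, …
2019-03-03 is 53 days after the start; 53 ÷ 9 = 5 remainder 8; since the remainder is 8, round up to i = 6. First occurrence in the window: #7 on 2019-03-04 (6×9 = 54 days in).
2019-08-29 is 232 days after the start; 232 ÷ 9 = 25 remainder 7. Last occurrence in the window: #26 on 2019-08-22.
Occurrences #7 through #26: 20 in total.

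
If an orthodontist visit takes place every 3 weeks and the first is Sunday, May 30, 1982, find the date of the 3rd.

Jul 11, 1982

The 3rd occurrence is 2 intervals after the first: 2 × 21 = 42 days after May 30, 1982.
May has 31 days — 1 day to the end of May leaves 41.
Jun has 30 days (11 left).
11 days into Jul → Jul 11, 1982.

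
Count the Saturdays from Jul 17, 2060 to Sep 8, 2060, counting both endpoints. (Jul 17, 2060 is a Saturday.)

Jul 17, 2060 is a Saturday; the first Saturday on or after it is Jul 17, 2060.
From Jul 17, 2060 to Sep 8, 2060: 14 + 31 + 8 = 53 days (rest of Jul, Aug, Sep).
53 ÷ 7 = 7 full weeks with remainder 4, so 7 more Saturdays after the first → 8.

8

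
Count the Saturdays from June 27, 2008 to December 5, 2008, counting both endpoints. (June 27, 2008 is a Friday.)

June 27, 2008 is a Friday; the first Saturday on or after it is June 28, 2008 (1 day later).
From June 28, 2008 to December 5, 2008: 2 + 31 + 31 + 30 + 31 + 30 + 5 = 160 days (rest of June, July, August, September, October, November, December).
160 ÷ 7 = 22 full weeks with remainder 6, so 22 more Saturdays after the first → 23.

23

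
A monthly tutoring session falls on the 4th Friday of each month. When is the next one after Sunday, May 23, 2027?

May 28, 2027

May 2027 starts on a Saturday; its first Friday is the 7th, so the 4th Friday is the 28th — May 28, 2027.
May 28, 2027 is after May 23, 2027, so that is the next one.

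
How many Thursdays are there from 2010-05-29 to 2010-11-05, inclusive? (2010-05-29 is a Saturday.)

23

2010-05-29 is a Saturday; the first Thursday on or after it is 2010-06-03 (5 days later).
From 2010-06-03 to 2010-11-05: 27 + 31 + 31 + 30 + 31 + 5 = 155 days (rest of June, July, August, September, October, November).
155 ÷ 7 = 22 full weeks with remainder 1, so 22 more Thursdays after the first → 23.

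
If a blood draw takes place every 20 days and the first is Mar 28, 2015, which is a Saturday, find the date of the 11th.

The 11th occurrence is 10 intervals after the first: 10 × 20 = 200 days after Mar 28, 2015.
Mar has 31 days — 3 days to the end of Mar leaves 197.
Apr has 30 days (167 left).
May has 31 days (136 left).
Jun has 30 days (106 left).
Jul has 31 days (75 left).
Aug has 31 days (44 left).
Sep has 30 days (14 left).
14 days into Oct → Oct 14, 2015.

Oct 14, 2015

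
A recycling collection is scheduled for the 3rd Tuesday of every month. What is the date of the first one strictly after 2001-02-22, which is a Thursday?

February 2001 starts on a Thursday; its first Tuesday is the 6th, so the 3rd Tuesday is the 20th — 2001-02-20.
That is not after 2001-02-22, so look at March 2001.
March 2001 starts on a Thursday; its first Tuesday is the 6th, so the 3rd Tuesday is the 20th — 2001-03-20.

2001-03-20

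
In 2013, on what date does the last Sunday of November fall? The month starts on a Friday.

November 2013 begins on a Friday, so the first Sunday is November 3 (2 days later).
November 2013 has 30 days. Adding weeks: 3, 10, 17, 24 — the last one ≤ 30 is the 24th.

November 24, 2013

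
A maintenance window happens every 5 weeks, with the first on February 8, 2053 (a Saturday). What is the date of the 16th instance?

July 18, 2054

The 16th occurrence is 15 intervals after the first: 15 × 35 = 525 days after February 8, 2053.
February has 28 days — 20 days to the end of February leaves 505.
From end of February to end of 2053 is 306 days (199 left).
January has 31 days (168 left).
February has 28 days (140 left).
March has 31 days (109 left).
April has 30 days (79 left).
May has 31 days (48 left).
June has 30 days (18 left).
18 days into July → July 18, 2054.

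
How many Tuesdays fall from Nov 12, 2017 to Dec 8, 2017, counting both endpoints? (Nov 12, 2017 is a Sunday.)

Nov 12, 2017 is a Sunday; the first Tuesday on or after it is Nov 14, 2017 (2 days later).
From Nov 14, 2017 to Dec 8, 2017: 16 + 8 = 24 days (rest of Nov, Dec).
24 ÷ 7 = 3 full weeks with remainder 3, so 3 more Tuesdays after the first → 4.

4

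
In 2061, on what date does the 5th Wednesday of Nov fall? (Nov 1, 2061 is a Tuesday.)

Nov 2061 begins on a Tuesday, so the first Wednesday is Nov 2 (1 day later).
The 5th Wednesday is 4 weeks later: 2 + 28 = 30.

Nov 30, 2061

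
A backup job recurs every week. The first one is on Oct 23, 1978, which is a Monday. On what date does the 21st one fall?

Mar 12, 1979

The 21st occurrence is 20 intervals after the first: 20 × 7 = 140 days after Oct 23, 1978.
Oct has 31 days — 8 days to the end of Oct leaves 132.
Nov has 30 days (102 left).
Dec has 31 days (71 left).
Jan has 31 days (40 left).
Feb has 28 days (12 left).
12 days into Mar → Mar 12, 1979.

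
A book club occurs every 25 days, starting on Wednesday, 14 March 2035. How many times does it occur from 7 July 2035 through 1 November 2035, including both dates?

5

Occurrences land 25·i days after 14 March 2035 for i = 0, 1, 2, …
7 July 2035 is 115 days after the start; 115 ÷ 25 = 4 remainder 15; since the remainder is 15, round up to i = 5. First occurrence in the window: #6 on 17 July 2035 (5×25 = 125 days in).
1 November 2035 is 232 days after the start; 232 ÷ 25 = 9 remainder 7. Last occurrence in the window: #10 on 25 October 2035.
Occurrences #6 through #10: 5 in total.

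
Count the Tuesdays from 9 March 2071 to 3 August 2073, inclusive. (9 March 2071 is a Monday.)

9 March 2071 is a Monday; the first Tuesday on or after it is 10 March 2071 (1 day later).
From 10 March 2071 to 3 August 2073: 296 + 366 + 215 = 877 days (rest of 2071, 2072, to 3 August 2073 in 2073).
877 ÷ 7 = 125 full weeks with remainder 2, so 125 more Tuesdays after the first → 126.

126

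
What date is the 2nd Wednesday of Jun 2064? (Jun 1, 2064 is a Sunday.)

Jun 2064 begins on a Sunday, so the first Wednesday is Jun 4 (3 days later).
The 2nd Wednesday is 1 weeks later: 4 + 7 = 11.

Jun 11, 2064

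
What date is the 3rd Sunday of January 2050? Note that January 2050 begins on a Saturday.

January 16, 2050

January 2050 begins on a Saturday, so the first Sunday is January 2 (1 day later).
The 3rd Sunday is 2 weeks later: 2 + 14 = 16.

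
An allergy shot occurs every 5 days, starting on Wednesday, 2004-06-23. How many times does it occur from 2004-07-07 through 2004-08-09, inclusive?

7

Occurrences land 5·i days after 2004-06-23 for i = 0, 1, 2, …
2004-07-07 is 14 days after the start; 14 ÷ 5 = 2 remainder 4; since the remainder is 4, round up to i = 3. First occurrence in the window: #4 on 2004-07-08 (3×5 = 15 days in).
2004-08-09 is 47 days after the start; 47 ÷ 5 = 9 remainder 2. Last occurrence in the window: #10 on 2004-08-07.
Occurrences #4 through #10: 7 in total.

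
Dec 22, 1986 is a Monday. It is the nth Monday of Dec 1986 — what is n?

4th

Day 22 falls in week ⌈22/7⌉ of the month.
Days 1–7 hold the 1st Monday, 8–14 the 2nd, 15–21 the 3rd, 22–28 the 4th, 29–31 the 5th.
22 is in the range for the 4th.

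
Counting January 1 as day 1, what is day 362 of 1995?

28 December 1995

January has 31 days (362 − 31 = 331 remain).
February has 28 days (331 − 28 = 303 remain).
March has 31 days (303 − 31 = 272 remain).
April has 30 days (272 − 30 = 242 remain).
May has 31 days (242 − 31 = 211 remain).
June has 30 days (211 − 30 = 181 remain).
July has 31 days (181 − 31 = 150 remain).
August has 31 days (150 − 31 = 119 remain).
September has 30 days (119 − 30 = 89 remain).
October has 31 days (89 − 31 = 58 remain).
November has 30 days (58 − 30 = 28 remain).
28 into December → December 28.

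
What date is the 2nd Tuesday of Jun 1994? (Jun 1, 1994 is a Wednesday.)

Jun 1994 begins on a Wednesday, so the first Tuesday is Jun 7 (6 days later).
The 2nd Tuesday is 1 weeks later: 7 + 7 = 14.

Jun 14, 1994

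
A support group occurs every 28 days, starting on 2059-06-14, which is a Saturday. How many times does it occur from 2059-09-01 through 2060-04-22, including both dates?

9

Occurrences land 28·i days after 2059-06-14 for i = 0, 1, 2, …
2059-09-01 is 79 days after the start; 79 ÷ 28 = 2 remainder 23; since the remainder is 23, round up to i = 3. First occurrence in the window: #4 on 2059-09-06 (3×28 = 84 days in).
2060-04-22 is 313 days after the start; 313 ÷ 28 = 11 remainder 5. Last occurrence in the window: #12 on 2060-04-17.
Occurrences #4 through #12: 9 in total.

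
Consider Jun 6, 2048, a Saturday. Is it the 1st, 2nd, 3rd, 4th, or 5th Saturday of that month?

Day 6 falls in week ⌈6/7⌉ of the month.
Days 1–7 hold the 1st Saturday, 8–14 the 2nd, 15–21 the 3rd, 22–28 the 4th, 29–31 the 5th.
6 is in the range for the 1st.

1st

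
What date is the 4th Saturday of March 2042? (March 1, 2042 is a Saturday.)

2042-03-22

March 2042 begins on a Saturday, so the first Saturday is March 1.
The 4th Saturday is 3 weeks later: 1 + 21 = 22.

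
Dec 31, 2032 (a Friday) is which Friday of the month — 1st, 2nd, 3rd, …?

Day 31 falls in week ⌈31/7⌉ of the month.
Days 1–7 hold the 1st Friday, 8–14 the 2nd, 15–21 the 3rd, 22–28 the 4th, 29–31 the 5th.
31 is in the range for the 5th.

5th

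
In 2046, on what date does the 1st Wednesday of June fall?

June 2046 begins on a Friday, so the first Wednesday is June 6 (5 days later).

6 June 2046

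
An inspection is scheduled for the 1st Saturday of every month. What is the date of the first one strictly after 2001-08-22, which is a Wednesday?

August 2001 starts on a Wednesday, so its 1st Saturday is 2001-08-04 (3 days in).
That is not after 2001-08-22, so look at September 2001.
September 2001 starts on a Saturday, so its 1st Saturday is 2001-09-01.

2001-09-01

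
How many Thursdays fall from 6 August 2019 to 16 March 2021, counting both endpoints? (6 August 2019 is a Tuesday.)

84

6 August 2019 is a Tuesday; the first Thursday on or after it is 8 August 2019 (2 days later).
From 8 August 2019 to 16 March 2021: 145 + 366 + 75 = 586 days (rest of 2019, 2020, to 16 March 2021 in 2021).
586 ÷ 7 = 83 full weeks with remainder 5, so 83 more Thursdays after the first → 84.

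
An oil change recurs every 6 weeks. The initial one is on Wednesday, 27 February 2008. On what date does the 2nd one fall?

The 2nd occurrence is 1 interval after the first: 1 × 42 = 42 days after 27 February 2008.
February has 29 days — 2 days to the end of February leaves 40.
March has 31 days (9 left).
9 days into April → 9 April 2008.

9 April 2008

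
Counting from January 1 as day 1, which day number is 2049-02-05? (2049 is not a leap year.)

36

Days in months before February: 31 = 31.
Plus 5 days into February → day 36.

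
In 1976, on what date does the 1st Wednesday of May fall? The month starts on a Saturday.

May 5, 1976

May 1976 begins on a Saturday, so the first Wednesday is May 5 (4 days later).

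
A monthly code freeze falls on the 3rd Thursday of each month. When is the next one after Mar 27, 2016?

Mar 2016 starts on a Tuesday; its first Thursday is the 3rd, so the 3rd Thursday is the 17th — Mar 17, 2016.
That is not after Mar 27, 2016, so look at Apr 2016.
Apr 2016 starts on a Friday; its first Thursday is the 7th, so the 3rd Thursday is the 21st — Apr 21, 2016.

Apr 21, 2016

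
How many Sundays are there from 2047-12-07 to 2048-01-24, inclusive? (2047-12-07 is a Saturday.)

7

2047-12-07 is a Saturday; the first Sunday on or after it is 2047-12-08 (1 day later).
From 2047-12-08 to 2048-01-24: 23 + 24 = 47 days (rest of December, January).
47 ÷ 7 = 6 full weeks with remainder 5, so 6 more Sundays after the first → 7.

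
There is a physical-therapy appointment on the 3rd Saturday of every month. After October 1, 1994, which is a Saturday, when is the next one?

October 15, 1994

October 1994 starts on a Saturday; its first Saturday is the 1st, so the 3rd Saturday is the 15th — October 15, 1994.
October 15, 1994 is after October 1, 1994, so that is the next one.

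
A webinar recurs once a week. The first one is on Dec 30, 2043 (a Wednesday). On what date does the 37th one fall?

The 37th occurrence is 36 intervals after the first: 36 × 7 = 252 days after Dec 30, 2043.
Dec has 31 days — 1 day to the end of Dec leaves 251.
Jan has 31 days (220 left).
Feb has 29 days (191 left).
Mar has 31 days (160 left).
Apr has 30 days (130 left).
May has 31 days (99 left).
Jun has 30 days (69 left).
Jul has 31 days (38 left).
Aug has 31 days (7 left).
7 days into Sep → Sep 7, 2044.

Sep 7, 2044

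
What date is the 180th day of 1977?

Jun 29, 1977

Jan has 31 days (180 − 31 = 149 remain).
Feb has 28 days (149 − 28 = 121 remain).
Mar has 31 days (121 − 31 = 90 remain).
Apr has 30 days (90 − 30 = 60 remain).
May has 31 days (60 − 31 = 29 remain).
29 into Jun → Jun 29.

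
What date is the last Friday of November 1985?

The first Friday of November 1985 is November 1.
November 1985 has 30 days. Adding weeks: 1, 8, 15, 22, 29 — the last one ≤ 30 is the 29th.

1985-11-29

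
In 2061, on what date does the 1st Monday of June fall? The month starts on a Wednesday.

2061-06-06

June 2061 begins on a Wednesday, so the first Monday is June 6 (5 days later).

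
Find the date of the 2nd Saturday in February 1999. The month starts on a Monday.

13 February 1999

February 1999 begins on a Monday, so the first Saturday is February 6 (5 days later).
The 2nd Saturday is 1 weeks later: 6 + 7 = 13.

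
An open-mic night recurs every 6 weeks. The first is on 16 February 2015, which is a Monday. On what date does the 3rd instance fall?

11 May 2015

The 3rd occurrence is 2 intervals after the first: 2 × 42 = 84 days after 16 February 2015.
February has 28 days — 12 days to the end of February leaves 72.
March has 31 days (41 left).
April has 30 days (11 left).
11 days into May → 11 May 2015.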